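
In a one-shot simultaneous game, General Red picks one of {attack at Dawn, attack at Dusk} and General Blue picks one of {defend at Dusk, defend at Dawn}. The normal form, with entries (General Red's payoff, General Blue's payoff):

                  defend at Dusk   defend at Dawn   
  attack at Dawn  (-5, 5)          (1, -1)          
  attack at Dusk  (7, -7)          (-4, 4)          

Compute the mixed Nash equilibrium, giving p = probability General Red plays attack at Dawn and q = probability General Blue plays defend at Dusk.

In a mixed equilibrium General Blue is indifferent between defend at Dusk and defend at Dawn; this condition fixes p.
  General Blue's expected payoff from defend at Dusk: p·5 + (1−p)·(-7) = 12p - 7
  General Blue's expected payoff from defend at Dawn: p·(-1) + (1−p)·4 = -5p + 4
  12p - 7 = -5p + 4  ⇒  17p = 11  ⇒  p = 11/17.
General Blue's mix must leave General Red indifferent between attack at Dawn and attack at Dusk.
  General Red's payoff to attack at Dawn: q·(-5) + (1−q)·1 = -6q + 1
  General Red's payoff to attack at Dusk: q·7 + (1−q)·(-4) = 11q - 4
  -6q + 1 = 11q - 4  ⇒  -17q = -5  ⇒  q = 5/17.

p = 11/17, q = 5/17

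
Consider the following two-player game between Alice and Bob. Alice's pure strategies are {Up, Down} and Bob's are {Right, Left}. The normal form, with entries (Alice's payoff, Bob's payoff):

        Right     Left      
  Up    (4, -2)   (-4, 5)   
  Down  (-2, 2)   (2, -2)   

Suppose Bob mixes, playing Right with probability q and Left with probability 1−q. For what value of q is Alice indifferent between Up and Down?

q = 1/2

Bob's mix must leave Alice indifferent between Up and Down.
  Alice's expected payoff from Up: q·4 + (1−q)·(-4) = 8q - 4
  Alice's expected payoff from Down: q·(-2) + (1−q)·2 = -4q + 2
  8q - 4 = -4q + 2  ⇒  12q = 6  ⇒  q = 1/2.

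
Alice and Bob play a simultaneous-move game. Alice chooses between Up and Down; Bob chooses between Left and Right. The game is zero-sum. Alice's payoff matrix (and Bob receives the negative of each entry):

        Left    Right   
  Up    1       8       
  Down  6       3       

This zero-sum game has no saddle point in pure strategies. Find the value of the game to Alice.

v = 9/2

For Alice to be willing to mix, Alice must be indifferent between Up and Down, which pins down Bob's mix.
  Alice's expected payoff from Up: q·1 + (1−q)·8 = -7q + 8
  Alice's expected payoff from Down: q·6 + (1−q)·3 = 3q + 3
  -7q + 8 = 3q + 3  ⇒  -10q = -5  ⇒  q = 1/2.
The value is Alice's expected payoff against this mix (using Up): (1/2)·1 + (1/2)·8 = 9/2.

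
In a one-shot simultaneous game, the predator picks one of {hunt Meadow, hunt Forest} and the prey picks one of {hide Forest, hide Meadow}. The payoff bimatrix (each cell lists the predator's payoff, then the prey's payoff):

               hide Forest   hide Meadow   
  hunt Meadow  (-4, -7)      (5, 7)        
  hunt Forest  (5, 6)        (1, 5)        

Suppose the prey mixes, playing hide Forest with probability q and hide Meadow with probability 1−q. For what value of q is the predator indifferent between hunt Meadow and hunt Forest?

The predator's indifference between hunt Meadow and hunt Forest determines the prey's mixing probability q:
  the predator's payoff to hunt Meadow: q·(-4) + (1−q)·5 = -9q + 5
  the predator's payoff to hunt Forest: q·5 + (1−q)·1 = 4q + 1
  -9q + 5 = 4q + 1  ⇒  -13q = -4  ⇒  q = 4/13.

q = 4/13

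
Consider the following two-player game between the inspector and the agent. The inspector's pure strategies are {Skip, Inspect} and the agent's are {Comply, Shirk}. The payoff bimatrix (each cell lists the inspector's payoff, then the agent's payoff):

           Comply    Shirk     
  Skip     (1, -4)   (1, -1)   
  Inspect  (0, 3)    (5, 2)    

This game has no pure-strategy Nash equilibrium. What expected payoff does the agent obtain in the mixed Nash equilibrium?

For the agent to be willing to mix, the agent must be indifferent between Comply and Shirk, which pins down the inspector's mix.
  the agent's payoff from Comply: p·(-4) + (1−p)·3 = -7p + 3
  the agent's payoff from Shirk: p·(-1) + (1−p)·2 = -3p + 2
  -7p + 3 = -3p + 2  ⇒  -4p = -1  ⇒  p = 1/4.
At equilibrium the agent is indifferent across columns, so the agent's payoff equals the payoff from Comply: (1/4)·(-4) + (3/4)·3 = 5/4.

5/4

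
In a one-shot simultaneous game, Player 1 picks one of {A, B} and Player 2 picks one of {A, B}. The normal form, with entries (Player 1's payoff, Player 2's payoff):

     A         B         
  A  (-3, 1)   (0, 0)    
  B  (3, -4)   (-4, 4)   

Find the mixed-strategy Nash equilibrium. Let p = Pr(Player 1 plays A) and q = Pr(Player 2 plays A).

p = 8/9, q = 2/5

In a mixed equilibrium Player 2 is indifferent between A and B; this condition fixes p.
  Player 2's payoff to A: p·1 + (1−p)·(-4) = 5p - 4
  Player 2's payoff to B: p·0 + (1−p)·4 = -4p + 4
  5p - 4 = -4p + 4  ⇒  9p = 8  ⇒  p = 8/9.
For Player 1 to be willing to mix, Player 1 must be indifferent between A and B, which pins down Player 2's mix.
  Player 1's expected payoff from A: q·(-3) + (1−q)·0 = -3q
  Player 1's expected payoff from B: q·3 + (1−q)·(-4) = 7q - 4
  -3q = 7q - 4  ⇒  -10q = -4  ⇒  q = 2/5.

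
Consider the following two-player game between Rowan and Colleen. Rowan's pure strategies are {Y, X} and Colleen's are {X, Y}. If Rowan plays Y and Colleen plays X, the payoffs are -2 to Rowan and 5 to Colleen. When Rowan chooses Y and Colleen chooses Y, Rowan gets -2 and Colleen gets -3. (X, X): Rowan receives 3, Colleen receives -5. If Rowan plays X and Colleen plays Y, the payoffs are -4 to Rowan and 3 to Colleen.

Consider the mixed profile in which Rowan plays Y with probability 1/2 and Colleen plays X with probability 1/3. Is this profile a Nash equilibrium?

No

Given Colleen's mix q = 1/3, Rowan's payoff from Y is -2 but from X is -5/3. Rowan strictly prefers X, so Rowan would not mix.
So the proposed profile is not a Nash equilibrium.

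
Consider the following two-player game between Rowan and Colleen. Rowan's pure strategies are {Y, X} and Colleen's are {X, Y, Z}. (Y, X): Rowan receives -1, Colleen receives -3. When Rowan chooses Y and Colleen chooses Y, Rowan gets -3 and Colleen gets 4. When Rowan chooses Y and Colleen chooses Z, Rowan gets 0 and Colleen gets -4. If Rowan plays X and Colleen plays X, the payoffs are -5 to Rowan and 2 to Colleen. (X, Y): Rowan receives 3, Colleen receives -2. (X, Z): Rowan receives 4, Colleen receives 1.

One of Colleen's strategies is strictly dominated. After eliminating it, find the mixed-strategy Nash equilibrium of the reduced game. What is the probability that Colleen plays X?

q = 3/5

Colleen's strategy Z is strictly dominated by X: -3 > -4 and 2 > 1. Eliminate Z.
In a mixed equilibrium Rowan is indifferent between Y and X; this condition fixes q.
  Rowan's payoff from Y: q·(-1) + (1−q)·(-3) = 2q - 3
  Rowan's payoff from X: q·(-5) + (1−q)·3 = -8q + 3
  2q - 3 = -8q + 3  ⇒  10q = 6  ⇒  q = 3/5.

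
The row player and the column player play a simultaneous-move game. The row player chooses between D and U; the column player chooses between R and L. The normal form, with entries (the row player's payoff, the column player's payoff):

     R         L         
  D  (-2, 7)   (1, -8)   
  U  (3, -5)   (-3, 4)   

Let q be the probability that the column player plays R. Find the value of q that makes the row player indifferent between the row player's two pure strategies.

q = 4/9

In a mixed equilibrium the row player is indifferent between D and U; this condition fixes q.
  the row player's payoff from D: q·(-2) + (1−q)·1 = -3q + 1
  the row player's payoff from U: q·3 + (1−q)·(-3) = 6q - 3
  -3q + 1 = 6q - 3  ⇒  -9q = -4  ⇒  q = 4/9.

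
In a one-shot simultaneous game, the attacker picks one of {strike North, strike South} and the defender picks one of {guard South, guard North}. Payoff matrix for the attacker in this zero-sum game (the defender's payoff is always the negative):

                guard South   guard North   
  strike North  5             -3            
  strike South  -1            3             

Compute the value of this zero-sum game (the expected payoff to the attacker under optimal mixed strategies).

For the attacker to be willing to mix, the attacker must be indifferent between strike North and strike South, which pins down the defender's mix.
  the attacker's expected payoff from strike North: q·5 + (1−q)·(-3) = 8q - 3
  the attacker's expected payoff from strike South: q·(-1) + (1−q)·3 = -4q + 3
  8q - 3 = -4q + 3  ⇒  12q = 6  ⇒  q = 1/2.
The value is the attacker's expected payoff against this mix (using strike North): (1/2)·5 + (1/2)·(-3) = 1.

v = 1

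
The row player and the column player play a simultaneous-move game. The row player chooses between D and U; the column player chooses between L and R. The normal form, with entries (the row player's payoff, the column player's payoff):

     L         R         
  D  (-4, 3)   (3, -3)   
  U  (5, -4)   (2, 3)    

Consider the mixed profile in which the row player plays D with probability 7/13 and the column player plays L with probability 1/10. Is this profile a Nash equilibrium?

Yes

Check the column player's indifference given the row player's mix p = 7/13:
  payoff from L = -3/13; payoff from R = -3/13 — equal.
Check the row player's indifference given the column player's mix q = 1/10:
  payoff from D = 23/10; payoff from U = 23/10 — equal.
Both players are indifferent, so neither can profitably deviate.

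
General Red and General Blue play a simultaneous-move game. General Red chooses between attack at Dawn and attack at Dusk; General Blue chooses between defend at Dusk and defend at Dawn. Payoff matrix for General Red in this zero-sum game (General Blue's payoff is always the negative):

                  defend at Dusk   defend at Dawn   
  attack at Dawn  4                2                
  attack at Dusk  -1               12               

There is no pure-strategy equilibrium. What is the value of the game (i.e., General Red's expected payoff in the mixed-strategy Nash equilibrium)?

General Red's indifference between attack at Dawn and attack at Dusk determines General Blue's mixing probability q:
  General Red's payoff from attack at Dawn: q·4 + (1−q)·2 = 2q + 2
  General Red's payoff from attack at Dusk: q·(-1) + (1−q)·12 = -13q + 12
  2q + 2 = -13q + 12  ⇒  15q = 10  ⇒  q = 2/3.
The value is General Red's expected payoff against this mix (using attack at Dawn): (2/3)·4 + (1/3)·2 = 10/3.

v = 10/3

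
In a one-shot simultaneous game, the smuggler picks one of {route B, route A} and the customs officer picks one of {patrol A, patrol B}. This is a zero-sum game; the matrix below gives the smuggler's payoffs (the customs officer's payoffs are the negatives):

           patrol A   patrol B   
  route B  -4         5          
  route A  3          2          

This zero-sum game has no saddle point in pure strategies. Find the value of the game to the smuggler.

v = 23/10

The customs officer's mix must leave the smuggler indifferent between route B and route A.
  the smuggler's expected payoff from route B: q·(-4) + (1−q)·5 = -9q + 5
  the smuggler's expected payoff from route A: q·3 + (1−q)·2 = q + 2
  -9q + 5 = q + 2  ⇒  -10q = -3  ⇒  q = 3/10.
The value is the smuggler's expected payoff against this mix (using route B): (3/10)·(-4) + (7/10)·5 = 23/10.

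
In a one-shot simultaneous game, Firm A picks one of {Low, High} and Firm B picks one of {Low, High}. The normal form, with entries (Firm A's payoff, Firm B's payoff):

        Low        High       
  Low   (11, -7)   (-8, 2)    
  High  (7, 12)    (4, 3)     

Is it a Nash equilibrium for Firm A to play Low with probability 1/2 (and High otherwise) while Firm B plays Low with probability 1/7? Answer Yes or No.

Given Firm B's mix q = 1/7, Firm A's payoff from Low is -37/7 but from High is 31/7. Firm A strictly prefers High, so Firm A would not mix.
So the proposed profile is not a Nash equilibrium.

No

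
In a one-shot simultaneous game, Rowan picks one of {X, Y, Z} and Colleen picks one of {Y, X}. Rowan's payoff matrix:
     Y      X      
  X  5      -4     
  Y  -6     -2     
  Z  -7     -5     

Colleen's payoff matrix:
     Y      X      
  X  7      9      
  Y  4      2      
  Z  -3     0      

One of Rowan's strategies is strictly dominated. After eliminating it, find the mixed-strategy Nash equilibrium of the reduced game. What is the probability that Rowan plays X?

Rowan's strategy Z is strictly dominated by Y: -6 > -7 and -2 > -5. Eliminate Z.
Rowan's mix must leave Colleen indifferent between Y and X.
  Colleen's expected payoff from Y: p·7 + (1−p)·4 = 3p + 4
  Colleen's expected payoff from X: p·9 + (1−p)·2 = 7p + 2
  3p + 4 = 7p + 2  ⇒  -4p = -2  ⇒  p = 1/2.

p = 1/2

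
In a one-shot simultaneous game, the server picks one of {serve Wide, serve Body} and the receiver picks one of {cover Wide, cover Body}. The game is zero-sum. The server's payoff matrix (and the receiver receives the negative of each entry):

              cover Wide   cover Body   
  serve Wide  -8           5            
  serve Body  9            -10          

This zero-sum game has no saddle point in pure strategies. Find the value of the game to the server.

Set the server's expected payoff from serve Wide equal to that from serve Body:
  the server's expected payoff from serve Wide: q·(-8) + (1−q)·5 = -13q + 5
  the server's expected payoff from serve Body: q·9 + (1−q)·(-10) = 19q - 10
  -13q + 5 = 19q - 10  ⇒  -32q = -15  ⇒  q = 15/32.
The value is the server's expected payoff against this mix (using serve Wide): (15/32)·(-8) + (17/32)·5 = -35/32.

v = -35/32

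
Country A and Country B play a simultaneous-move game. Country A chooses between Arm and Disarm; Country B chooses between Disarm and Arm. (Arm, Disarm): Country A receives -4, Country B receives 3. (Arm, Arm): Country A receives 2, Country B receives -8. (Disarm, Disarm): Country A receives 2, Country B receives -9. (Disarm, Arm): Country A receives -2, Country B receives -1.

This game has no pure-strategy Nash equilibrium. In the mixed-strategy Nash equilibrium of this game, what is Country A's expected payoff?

Set Country A's expected payoff from Arm equal to that from Disarm:
  Country A's expected payoff from Arm: q·(-4) + (1−q)·2 = -6q + 2
  Country A's expected payoff from Disarm: q·2 + (1−q)·(-2) = 4q - 2
  -6q + 2 = 4q - 2  ⇒  -10q = -4  ⇒  q = 2/5.
At equilibrium Country A is indifferent across rows, so Country A's payoff equals the payoff from Arm: (2/5)·(-4) + (3/5)·2 = -2/5.

-2/5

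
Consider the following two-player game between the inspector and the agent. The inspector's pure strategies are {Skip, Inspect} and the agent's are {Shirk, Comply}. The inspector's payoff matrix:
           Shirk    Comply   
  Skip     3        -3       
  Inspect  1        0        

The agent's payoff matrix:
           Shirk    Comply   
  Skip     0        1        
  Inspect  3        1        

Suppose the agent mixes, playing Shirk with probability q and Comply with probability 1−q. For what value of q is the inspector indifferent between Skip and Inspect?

Set the inspector's expected payoff from Skip equal to that from Inspect:
  the inspector's payoff from Skip: q·3 + (1−q)·(-3) = 6q - 3
  the inspector's payoff from Inspect: q·1 + (1−q)·0 = q
  6q - 3 = q  ⇒  5q = 3  ⇒  q = 3/5.

q = 3/5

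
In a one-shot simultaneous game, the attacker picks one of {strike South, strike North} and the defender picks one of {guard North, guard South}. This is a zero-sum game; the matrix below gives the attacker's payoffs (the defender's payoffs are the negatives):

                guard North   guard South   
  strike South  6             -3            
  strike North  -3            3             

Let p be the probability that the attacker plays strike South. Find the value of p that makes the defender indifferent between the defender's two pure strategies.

p = 2/5

The attacker's mix must leave the defender indifferent between guard North and guard South.
  the defender's expected payoff from guard North: p·(-6) + (1−p)·3 = -9p + 3
  the defender's expected payoff from guard South: p·3 + (1−p)·(-3) = 6p - 3
  -9p + 3 = 6p - 3  ⇒  -15p = -6  ⇒  p = 2/5.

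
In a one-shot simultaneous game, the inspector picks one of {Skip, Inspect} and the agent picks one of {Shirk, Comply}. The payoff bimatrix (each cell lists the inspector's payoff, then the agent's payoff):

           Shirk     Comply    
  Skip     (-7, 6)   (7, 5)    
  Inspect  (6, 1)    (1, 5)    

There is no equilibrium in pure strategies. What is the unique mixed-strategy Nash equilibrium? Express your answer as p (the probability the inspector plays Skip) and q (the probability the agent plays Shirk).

p = 4/5, q = 6/19

The agent's indifference between Shirk and Comply determines the inspector's mixing probability p:
  the agent's payoff from Shirk: p·6 + (1−p)·1 = 5p + 1
  the agent's payoff from Comply: p·5 + (1−p)·5 = 5
  5p + 1 = 5  ⇒  5p = 4  ⇒  p = 4/5.
Set the inspector's expected payoff from Skip equal to that from Inspect:
  the inspector's payoff to Skip: q·(-7) + (1−q)·7 = -14q + 7
  the inspector's payoff to Inspect: q·6 + (1−q)·1 = 5q + 1
  -14q + 7 = 5q + 1  ⇒  -19q = -6  ⇒  q = 6/19.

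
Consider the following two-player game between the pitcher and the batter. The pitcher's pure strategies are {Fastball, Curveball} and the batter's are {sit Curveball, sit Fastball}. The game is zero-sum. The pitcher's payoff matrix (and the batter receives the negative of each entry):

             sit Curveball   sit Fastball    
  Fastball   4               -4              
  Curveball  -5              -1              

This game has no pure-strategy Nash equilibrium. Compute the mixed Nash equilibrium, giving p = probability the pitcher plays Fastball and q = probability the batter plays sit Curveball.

For the batter to be willing to mix, the batter must be indifferent between sit Curveball and sit Fastball, which pins down the pitcher's mix.
  the batter's payoff to sit Curveball: p·(-4) + (1−p)·5 = -9p + 5
  the batter's payoff to sit Fastball: p·4 + (1−p)·1 = 3p + 1
  -9p + 5 = 3p + 1  ⇒  -12p = -4  ⇒  p = 1/3.
Set the pitcher's expected payoff from Fastball equal to that from Curveball:
  the pitcher's expected payoff from Fastball: q·4 + (1−q)·(-4) = 8q - 4
  the pitcher's expected payoff from Curveball: q·(-5) + (1−q)·(-1) = -4q - 1
  8q - 4 = -4q - 1  ⇒  12q = 3  ⇒  q = 1/4.

p = 1/3, q = 1/4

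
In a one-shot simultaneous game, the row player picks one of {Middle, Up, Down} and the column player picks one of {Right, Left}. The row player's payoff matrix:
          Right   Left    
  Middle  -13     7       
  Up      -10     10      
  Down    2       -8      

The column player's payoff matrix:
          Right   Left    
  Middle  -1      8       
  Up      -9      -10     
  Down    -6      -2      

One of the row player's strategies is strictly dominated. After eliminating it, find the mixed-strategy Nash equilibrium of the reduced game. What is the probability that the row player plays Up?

p = 4/5

The row player's strategy Middle is strictly dominated by Up: -10 > -13 and 10 > 7. Eliminate Middle.
The row player's mix must leave the column player indifferent between Right and Left.
  the column player's payoff from Right: p·(-9) + (1−p)·(-6) = -3p - 6
  the column player's payoff from Left: p·(-10) + (1−p)·(-2) = -8p - 2
  -3p - 6 = -8p - 2  ⇒  5p = 4  ⇒  p = 4/5.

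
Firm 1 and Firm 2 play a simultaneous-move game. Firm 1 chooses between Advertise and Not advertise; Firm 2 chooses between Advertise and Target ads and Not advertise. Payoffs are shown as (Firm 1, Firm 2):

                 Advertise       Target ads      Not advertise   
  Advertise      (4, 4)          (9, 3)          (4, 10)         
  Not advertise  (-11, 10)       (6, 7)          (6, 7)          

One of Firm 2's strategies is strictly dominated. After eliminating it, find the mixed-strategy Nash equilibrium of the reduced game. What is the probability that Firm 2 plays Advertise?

Firm 2's strategy Target ads is strictly dominated by Advertise: 4 > 3 and 10 > 7. Eliminate Target ads.
Set Firm 1's expected payoff from Advertise equal to that from Not advertise:
  Firm 1's expected payoff from Advertise: q·4 + (1−q)·4 = 4
  Firm 1's expected payoff from Not advertise: q·(-11) + (1−q)·6 = -17q + 6
  4 = -17q + 6  ⇒  17q = 2  ⇒  q = 2/17.

q = 2/17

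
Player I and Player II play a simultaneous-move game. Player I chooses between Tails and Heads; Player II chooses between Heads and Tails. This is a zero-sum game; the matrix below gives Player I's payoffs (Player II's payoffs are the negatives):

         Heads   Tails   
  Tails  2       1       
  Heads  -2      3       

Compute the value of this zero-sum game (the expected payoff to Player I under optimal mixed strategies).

v = 4/3

In a mixed equilibrium Player I is indifferent between Tails and Heads; this condition fixes q.
  Player I's expected payoff from Tails: q·2 + (1−q)·1 = q + 1
  Player I's expected payoff from Heads: q·(-2) + (1−q)·3 = -5q + 3
  q + 1 = -5q + 3  ⇒  6q = 2  ⇒  q = 1/3.
The value is Player I's expected payoff against this mix (using Tails): (1/3)·2 + (2/3)·1 = 4/3.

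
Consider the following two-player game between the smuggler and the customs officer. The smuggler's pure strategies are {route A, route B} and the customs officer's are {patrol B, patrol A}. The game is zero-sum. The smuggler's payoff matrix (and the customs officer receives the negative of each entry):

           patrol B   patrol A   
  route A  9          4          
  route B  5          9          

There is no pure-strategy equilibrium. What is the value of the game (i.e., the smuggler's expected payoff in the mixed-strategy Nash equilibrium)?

In a mixed equilibrium the smuggler is indifferent between route A and route B; this condition fixes q.
  the smuggler's payoff from route A: q·9 + (1−q)·4 = 5q + 4
  the smuggler's payoff from route B: q·5 + (1−q)·9 = -4q + 9
  5q + 4 = -4q + 9  ⇒  9q = 5  ⇒  q = 5/9.
The value is the smuggler's expected payoff against this mix (using route A): (5/9)·9 + (4/9)·4 = 61/9.

v = 61/9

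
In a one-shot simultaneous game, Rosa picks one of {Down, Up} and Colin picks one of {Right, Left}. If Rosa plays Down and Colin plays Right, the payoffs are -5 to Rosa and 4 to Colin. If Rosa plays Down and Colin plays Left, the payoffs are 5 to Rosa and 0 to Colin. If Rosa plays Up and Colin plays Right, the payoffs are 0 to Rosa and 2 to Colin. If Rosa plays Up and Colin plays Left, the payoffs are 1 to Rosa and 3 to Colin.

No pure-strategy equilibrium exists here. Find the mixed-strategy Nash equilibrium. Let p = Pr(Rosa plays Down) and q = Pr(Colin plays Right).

p = 1/5, q = 4/9

For Colin to be willing to mix, Colin must be indifferent between Right and Left, which pins down Rosa's mix.
  Colin's payoff to Right: p·4 + (1−p)·2 = 2p + 2
  Colin's payoff to Left: p·0 + (1−p)·3 = -3p + 3
  2p + 2 = -3p + 3  ⇒  5p = 1  ⇒  p = 1/5.
Set Rosa's expected payoff from Down equal to that from Up:
  Rosa's payoff from Down: q·(-5) + (1−q)·5 = -10q + 5
  Rosa's payoff from Up: q·0 + (1−q)·1 = -q + 1
  -10q + 5 = -q + 1  ⇒  -9q = -4  ⇒  q = 4/9.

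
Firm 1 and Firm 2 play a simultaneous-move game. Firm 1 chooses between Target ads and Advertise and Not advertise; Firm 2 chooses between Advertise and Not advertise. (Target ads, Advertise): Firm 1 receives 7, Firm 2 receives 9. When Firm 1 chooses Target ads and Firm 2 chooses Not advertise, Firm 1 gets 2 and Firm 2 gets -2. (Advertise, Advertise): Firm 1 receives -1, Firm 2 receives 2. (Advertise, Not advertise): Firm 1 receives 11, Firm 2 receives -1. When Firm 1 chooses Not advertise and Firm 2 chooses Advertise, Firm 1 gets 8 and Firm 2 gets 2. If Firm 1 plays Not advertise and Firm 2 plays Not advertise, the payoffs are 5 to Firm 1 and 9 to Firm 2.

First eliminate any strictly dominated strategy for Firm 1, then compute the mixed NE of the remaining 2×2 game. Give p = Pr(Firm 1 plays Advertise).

p = 7/10

Firm 1's strategy Target ads is strictly dominated by Not advertise: 8 > 7 and 5 > 2. Eliminate Target ads.
Set Firm 2's expected payoff from Advertise equal to that from Not advertise:
  Firm 2's payoff from Advertise: p·2 + (1−p)·2 = 2
  Firm 2's payoff from Not advertise: p·(-1) + (1−p)·9 = -10p + 9
  2 = -10p + 9  ⇒  10p = 7  ⇒  p = 7/10.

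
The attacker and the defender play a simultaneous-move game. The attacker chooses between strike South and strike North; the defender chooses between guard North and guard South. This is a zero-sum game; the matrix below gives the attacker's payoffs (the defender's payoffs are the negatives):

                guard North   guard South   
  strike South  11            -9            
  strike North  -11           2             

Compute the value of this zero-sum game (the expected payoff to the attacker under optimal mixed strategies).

Set the attacker's expected payoff from strike South equal to that from strike North:
  the attacker's payoff to strike South: q·11 + (1−q)·(-9) = 20q - 9
  the attacker's payoff to strike North: q·(-11) + (1−q)·2 = -13q + 2
  20q - 9 = -13q + 2  ⇒  33q = 11  ⇒  q = 1/3.
The value is the attacker's expected payoff against this mix (using strike South): (1/3)·11 + (2/3)·(-9) = -7/3.

v = -7/3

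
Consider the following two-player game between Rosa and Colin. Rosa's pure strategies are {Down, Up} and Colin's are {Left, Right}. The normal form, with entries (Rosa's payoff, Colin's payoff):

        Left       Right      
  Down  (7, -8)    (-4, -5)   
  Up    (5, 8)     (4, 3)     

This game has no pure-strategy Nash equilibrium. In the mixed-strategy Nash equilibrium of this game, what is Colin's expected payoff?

Colin's indifference between Left and Right determines Rosa's mixing probability p:
  Colin's payoff from Left: p·(-8) + (1−p)·8 = -16p + 8
  Colin's payoff from Right: p·(-5) + (1−p)·3 = -8p + 3
  -16p + 8 = -8p + 3  ⇒  -8p = -5  ⇒  p = 5/8.
At equilibrium Colin is indifferent across columns, so Colin's payoff equals the payoff from Left: (5/8)·(-8) + (3/8)·8 = -2.

-2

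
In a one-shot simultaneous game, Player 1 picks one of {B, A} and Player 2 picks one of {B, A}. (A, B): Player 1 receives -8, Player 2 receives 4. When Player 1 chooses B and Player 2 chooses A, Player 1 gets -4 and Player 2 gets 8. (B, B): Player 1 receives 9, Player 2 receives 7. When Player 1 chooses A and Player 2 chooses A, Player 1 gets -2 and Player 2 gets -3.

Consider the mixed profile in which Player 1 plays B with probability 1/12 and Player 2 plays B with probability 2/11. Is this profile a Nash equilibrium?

No

Given Player 1's mix p = 1/12, Player 2's payoff from B is 17/4 but from A is -25/12. Player 2 strictly prefers B, so Player 2 would not mix.
So the proposed profile is not a Nash equilibrium.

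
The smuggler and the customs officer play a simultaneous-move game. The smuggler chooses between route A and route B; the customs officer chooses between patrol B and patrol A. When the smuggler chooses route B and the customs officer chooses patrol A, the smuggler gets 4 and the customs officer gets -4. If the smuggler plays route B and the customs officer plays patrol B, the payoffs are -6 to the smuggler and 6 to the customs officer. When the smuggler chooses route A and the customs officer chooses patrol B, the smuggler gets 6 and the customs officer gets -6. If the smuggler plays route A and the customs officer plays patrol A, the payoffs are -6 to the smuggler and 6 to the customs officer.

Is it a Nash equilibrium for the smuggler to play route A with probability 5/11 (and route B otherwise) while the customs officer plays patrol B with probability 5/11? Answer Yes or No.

Yes

Check the customs officer's indifference given the smuggler's mix p = 5/11:
  payoff from patrol B = 6/11; payoff from patrol A = 6/11 — equal.
Check the smuggler's indifference given the customs officer's mix q = 5/11:
  payoff from route A = -6/11; payoff from route B = -6/11 — equal.
Both players are indifferent, so neither can profitably deviate.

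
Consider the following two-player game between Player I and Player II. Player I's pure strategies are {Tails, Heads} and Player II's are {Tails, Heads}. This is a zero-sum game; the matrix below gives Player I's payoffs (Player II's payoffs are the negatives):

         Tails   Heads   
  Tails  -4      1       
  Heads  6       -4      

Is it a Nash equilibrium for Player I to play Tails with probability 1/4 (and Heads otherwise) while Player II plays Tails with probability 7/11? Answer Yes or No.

Given Player I's mix p = 1/4, Player II's payoff from Tails is -7/2 but from Heads is 11/4. Player II strictly prefers Heads, so Player II would not mix.
So the proposed profile is not a Nash equilibrium.

No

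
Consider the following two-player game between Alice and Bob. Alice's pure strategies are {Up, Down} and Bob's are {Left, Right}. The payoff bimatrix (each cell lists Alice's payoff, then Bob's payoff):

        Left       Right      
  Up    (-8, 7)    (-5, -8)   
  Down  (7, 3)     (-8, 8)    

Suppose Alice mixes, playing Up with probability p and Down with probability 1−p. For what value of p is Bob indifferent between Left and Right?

For Bob to be willing to mix, Bob must be indifferent between Left and Right, which pins down Alice's mix.
  Bob's payoff to Left: p·7 + (1−p)·3 = 4p + 3
  Bob's payoff to Right: p·(-8) + (1−p)·8 = -16p + 8
  4p + 3 = -16p + 8  ⇒  20p = 5  ⇒  p = 1/4.

p = 1/4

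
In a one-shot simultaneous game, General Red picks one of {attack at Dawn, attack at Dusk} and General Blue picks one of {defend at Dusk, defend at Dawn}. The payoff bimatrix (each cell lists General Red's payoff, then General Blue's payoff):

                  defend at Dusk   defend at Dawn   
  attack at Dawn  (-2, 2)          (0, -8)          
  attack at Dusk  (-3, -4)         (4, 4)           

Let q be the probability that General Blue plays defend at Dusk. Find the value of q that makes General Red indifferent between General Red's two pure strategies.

For General Red to be willing to mix, General Red must be indifferent between attack at Dawn and attack at Dusk, which pins down General Blue's mix.
  General Red's payoff from attack at Dawn: q·(-2) + (1−q)·0 = -2q
  General Red's payoff from attack at Dusk: q·(-3) + (1−q)·4 = -7q + 4
  -2q = -7q + 4  ⇒  5q = 4  ⇒  q = 4/5.

q = 4/5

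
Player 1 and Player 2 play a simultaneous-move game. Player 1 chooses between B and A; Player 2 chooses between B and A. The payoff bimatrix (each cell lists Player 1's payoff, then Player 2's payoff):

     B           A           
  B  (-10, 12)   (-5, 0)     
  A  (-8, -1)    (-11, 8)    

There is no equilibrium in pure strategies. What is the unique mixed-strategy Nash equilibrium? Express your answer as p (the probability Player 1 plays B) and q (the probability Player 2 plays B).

p = 3/7, q = 3/4

In a mixed equilibrium Player 2 is indifferent between B and A; this condition fixes p.
  Player 2's payoff from B: p·12 + (1−p)·(-1) = 13p - 1
  Player 2's payoff from A: p·0 + (1−p)·8 = -8p + 8
  13p - 1 = -8p + 8  ⇒  21p = 9  ⇒  p = 3/7.
In a mixed equilibrium Player 1 is indifferent between B and A; this condition fixes q.
  Player 1's payoff to B: q·(-10) + (1−q)·(-5) = -5q - 5
  Player 1's payoff to A: q·(-8) + (1−q)·(-11) = 3q - 11
  -5q - 5 = 3q - 11  ⇒  -8q = -6  ⇒  q = 3/4.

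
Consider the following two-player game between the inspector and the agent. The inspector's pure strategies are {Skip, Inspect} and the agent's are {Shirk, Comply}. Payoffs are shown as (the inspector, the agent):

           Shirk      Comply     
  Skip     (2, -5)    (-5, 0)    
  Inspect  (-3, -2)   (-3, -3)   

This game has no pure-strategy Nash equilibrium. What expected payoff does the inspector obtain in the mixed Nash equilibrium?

Set the inspector's expected payoff from Skip equal to that from Inspect:
  the inspector's payoff to Skip: q·2 + (1−q)·(-5) = 7q - 5
  the inspector's payoff to Inspect: q·(-3) + (1−q)·(-3) = -3
  7q - 5 = -3  ⇒  7q = 2  ⇒  q = 2/7.
At equilibrium the inspector is indifferent across rows, so the inspector's payoff equals the payoff from Skip: (2/7)·2 + (5/7)·(-5) = -3.

-3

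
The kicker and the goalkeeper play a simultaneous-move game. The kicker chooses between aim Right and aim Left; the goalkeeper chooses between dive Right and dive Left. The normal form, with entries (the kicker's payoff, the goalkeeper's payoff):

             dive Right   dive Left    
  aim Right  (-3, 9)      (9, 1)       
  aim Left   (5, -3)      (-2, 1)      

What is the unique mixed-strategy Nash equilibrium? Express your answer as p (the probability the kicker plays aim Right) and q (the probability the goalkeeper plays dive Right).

In a mixed equilibrium the goalkeeper is indifferent between dive Right and dive Left; this condition fixes p.
  the goalkeeper's payoff from dive Right: p·9 + (1−p)·(-3) = 12p - 3
  the goalkeeper's payoff from dive Left: p·1 + (1−p)·1 = 1
  12p - 3 = 1  ⇒  12p = 4  ⇒  p = 1/3.
In a mixed equilibrium the kicker is indifferent between aim Right and aim Left; this condition fixes q.
  the kicker's expected payoff from aim Right: q·(-3) + (1−q)·9 = -12q + 9
  the kicker's expected payoff from aim Left: q·5 + (1−q)·(-2) = 7q - 2
  -12q + 9 = 7q - 2  ⇒  -19q = -11  ⇒  q = 11/19.

p = 1/3, q = 11/19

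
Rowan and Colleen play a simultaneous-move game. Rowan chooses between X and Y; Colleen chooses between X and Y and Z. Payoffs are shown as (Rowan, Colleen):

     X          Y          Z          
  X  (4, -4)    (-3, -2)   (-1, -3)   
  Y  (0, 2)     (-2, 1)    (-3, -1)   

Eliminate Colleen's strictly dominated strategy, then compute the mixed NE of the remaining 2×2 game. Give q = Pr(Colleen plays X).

Colleen's strategy Z is strictly dominated by Y: -2 > -3 and 1 > -1. Eliminate Z.
Set Rowan's expected payoff from X equal to that from Y:
  Rowan's expected payoff from X: q·4 + (1−q)·(-3) = 7q - 3
  Rowan's expected payoff from Y: q·0 + (1−q)·(-2) = 2q - 2
  7q - 3 = 2q - 2  ⇒  5q = 1  ⇒  q = 1/5.

q = 1/5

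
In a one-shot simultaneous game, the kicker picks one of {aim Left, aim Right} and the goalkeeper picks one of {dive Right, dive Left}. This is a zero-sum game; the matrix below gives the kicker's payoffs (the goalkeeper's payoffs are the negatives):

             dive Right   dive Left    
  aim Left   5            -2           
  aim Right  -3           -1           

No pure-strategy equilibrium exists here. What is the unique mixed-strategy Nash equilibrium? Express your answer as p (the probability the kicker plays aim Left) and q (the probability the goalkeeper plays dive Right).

p = 2/9, q = 1/9

The kicker's mix must leave the goalkeeper indifferent between dive Right and dive Left.
  the goalkeeper's payoff to dive Right: p·(-5) + (1−p)·3 = -8p + 3
  the goalkeeper's payoff to dive Left: p·2 + (1−p)·1 = p + 1
  -8p + 3 = p + 1  ⇒  -9p = -2  ⇒  p = 2/9.
Set the kicker's expected payoff from aim Left equal to that from aim Right:
  the kicker's payoff from aim Left: q·5 + (1−q)·(-2) = 7q - 2
  the kicker's payoff from aim Right: q·(-3) + (1−q)·(-1) = -2q - 1
  7q - 2 = -2q - 1  ⇒  9q = 1  ⇒  q = 1/9.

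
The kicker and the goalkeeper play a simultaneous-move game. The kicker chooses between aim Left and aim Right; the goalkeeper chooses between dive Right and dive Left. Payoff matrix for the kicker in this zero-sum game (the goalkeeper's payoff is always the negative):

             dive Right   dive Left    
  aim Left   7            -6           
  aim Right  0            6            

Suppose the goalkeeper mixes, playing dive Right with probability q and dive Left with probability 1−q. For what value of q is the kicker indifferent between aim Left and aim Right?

q = 12/19

The goalkeeper's mix must leave the kicker indifferent between aim Left and aim Right.
  the kicker's expected payoff from aim Left: q·7 + (1−q)·(-6) = 13q - 6
  the kicker's expected payoff from aim Right: q·0 + (1−q)·6 = -6q + 6
  13q - 6 = -6q + 6  ⇒  19q = 12  ⇒  q = 12/19.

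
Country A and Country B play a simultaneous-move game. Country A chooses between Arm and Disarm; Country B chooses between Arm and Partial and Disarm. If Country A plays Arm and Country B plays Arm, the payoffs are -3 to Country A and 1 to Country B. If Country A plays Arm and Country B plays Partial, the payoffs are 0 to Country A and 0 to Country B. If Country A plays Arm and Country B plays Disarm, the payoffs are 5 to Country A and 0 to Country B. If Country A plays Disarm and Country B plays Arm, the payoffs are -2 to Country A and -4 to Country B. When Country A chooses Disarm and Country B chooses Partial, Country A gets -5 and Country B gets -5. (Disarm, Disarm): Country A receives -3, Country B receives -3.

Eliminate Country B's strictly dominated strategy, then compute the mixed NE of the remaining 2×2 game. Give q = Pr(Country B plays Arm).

q = 8/9

Country B's strategy Partial is strictly dominated by Arm: 1 > 0 and -4 > -5. Eliminate Partial.
Country A's indifference between Arm and Disarm determines Country B's mixing probability q:
  Country A's payoff to Arm: q·(-3) + (1−q)·5 = -8q + 5
  Country A's payoff to Disarm: q·(-2) + (1−q)·(-3) = q - 3
  -8q + 5 = q - 3  ⇒  -9q = -8  ⇒  q = 8/9.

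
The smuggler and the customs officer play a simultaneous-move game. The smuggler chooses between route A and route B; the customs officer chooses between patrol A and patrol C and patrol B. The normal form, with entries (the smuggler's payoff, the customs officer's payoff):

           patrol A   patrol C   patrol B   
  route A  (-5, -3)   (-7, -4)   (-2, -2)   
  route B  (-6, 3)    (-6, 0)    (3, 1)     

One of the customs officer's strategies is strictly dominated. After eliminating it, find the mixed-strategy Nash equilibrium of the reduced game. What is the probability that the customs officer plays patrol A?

The customs officer's strategy patrol C is strictly dominated by patrol A: -3 > -4 and 3 > 0. Eliminate patrol C.
In a mixed equilibrium the smuggler is indifferent between route A and route B; this condition fixes q.
  the smuggler's payoff from route A: q·(-5) + (1−q)·(-2) = -3q - 2
  the smuggler's payoff from route B: q·(-6) + (1−q)·3 = -9q + 3
  -3q - 2 = -9q + 3  ⇒  6q = 5  ⇒  q = 5/6.

q = 5/6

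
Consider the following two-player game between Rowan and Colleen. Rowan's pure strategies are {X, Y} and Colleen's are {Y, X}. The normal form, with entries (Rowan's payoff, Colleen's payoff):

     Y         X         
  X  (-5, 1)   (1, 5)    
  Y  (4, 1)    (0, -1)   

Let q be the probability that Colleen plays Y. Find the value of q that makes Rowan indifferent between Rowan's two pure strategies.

In a mixed equilibrium Rowan is indifferent between X and Y; this condition fixes q.
  Rowan's payoff from X: q·(-5) + (1−q)·1 = -6q + 1
  Rowan's payoff from Y: q·4 + (1−q)·0 = 4q
  -6q + 1 = 4q  ⇒  -10q = -1  ⇒  q = 1/10.

q = 1/10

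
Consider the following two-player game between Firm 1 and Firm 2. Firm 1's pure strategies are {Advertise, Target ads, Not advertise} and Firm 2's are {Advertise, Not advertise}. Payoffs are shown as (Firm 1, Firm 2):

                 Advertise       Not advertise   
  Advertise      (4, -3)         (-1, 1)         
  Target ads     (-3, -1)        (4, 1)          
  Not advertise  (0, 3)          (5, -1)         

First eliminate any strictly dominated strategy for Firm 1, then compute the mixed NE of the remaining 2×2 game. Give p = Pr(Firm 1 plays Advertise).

p = 1/2

Firm 1's strategy Target ads is strictly dominated by Not advertise: 0 > -3 and 5 > 4. Eliminate Target ads.
Set Firm 2's expected payoff from Advertise equal to that from Not advertise:
  Firm 2's payoff to Advertise: p·(-3) + (1−p)·3 = -6p + 3
  Firm 2's payoff to Not advertise: p·1 + (1−p)·(-1) = 2p - 1
  -6p + 3 = 2p - 1  ⇒  -8p = -4  ⇒  p = 1/2.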